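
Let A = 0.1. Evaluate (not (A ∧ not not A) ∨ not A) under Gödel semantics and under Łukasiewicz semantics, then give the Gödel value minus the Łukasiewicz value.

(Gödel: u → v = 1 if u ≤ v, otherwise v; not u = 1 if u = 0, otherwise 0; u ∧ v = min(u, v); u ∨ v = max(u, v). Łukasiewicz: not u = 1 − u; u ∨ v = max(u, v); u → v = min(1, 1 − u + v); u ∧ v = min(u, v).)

Gödel evaluation:
  not A: Gödel ¬ of 0.1 = 0 (operand ≠ 0)
  not not A: Gödel ¬ of 0 = 1 (operand is 0)
  (A ∧ not not A) = min(0.1, 1) = 0.1
  not (A ∧ not not A): Gödel ¬ of 0.1 = 0 (operand ≠ 0)
  not A: Gödel ¬ of 0.1 = 0 (operand ≠ 0)
  (not (A ∧ not not A) ∨ not A) = max(0, 0) = 0
  Gödel value = 0
Łukasiewicz evaluation:
  not A: Łukasiewicz ¬ gives 1 − 0.1 = 0.9
  not not A: Łukasiewicz ¬ gives 1 − 0.9 = 0.1
  (A ∧ not not A) = min(0.1, 0.1) = 0.1
  not (A ∧ not not A): Łukasiewicz ¬ gives 1 − 0.1 = 0.9
  not A: Łukasiewicz ¬ gives 1 − 0.1 = 0.9
  (not (A ∧ not not A) ∨ not A) = max(0.9, 0.9) = 0.9
  Łukasiewicz value = 0.9
Difference: 0 − 0.9 = -0.90

-0.90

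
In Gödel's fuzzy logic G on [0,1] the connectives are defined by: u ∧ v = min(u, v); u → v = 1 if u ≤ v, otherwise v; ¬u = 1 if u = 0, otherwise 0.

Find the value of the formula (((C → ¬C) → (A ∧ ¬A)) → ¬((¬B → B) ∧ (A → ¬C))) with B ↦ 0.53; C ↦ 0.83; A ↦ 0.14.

1.00

¬C: Gödel ¬ of 0.83 = 0 (operand ≠ 0)
(C → ¬C): 0.83 > 0, so result = 0
¬A: Gödel ¬ of 0.14 = 0 (operand ≠ 0)
(A ∧ ¬A) = min(0.14, 0) = 0
((C → ¬C) → (A ∧ ¬A)): 0 ≤ 0, so result = 1
¬B: Gödel ¬ of 0.53 = 0 (operand ≠ 0)
(¬B → B): 0 ≤ 0.53, so result = 1
¬C: Gödel ¬ of 0.83 = 0 (operand ≠ 0)
(A → ¬C): 0.14 > 0, so result = 0
((¬B → B) ∧ (A → ¬C)) = min(1, 0) = 0
¬((¬B → B) ∧ (A → ¬C)): Gödel ¬ of 0 = 1 (operand is 0)
(((C → ¬C) → (A ∧ ¬A)) → ¬((¬B → B) ∧ (A → ¬C))): 1 ≤ 1, so result = 1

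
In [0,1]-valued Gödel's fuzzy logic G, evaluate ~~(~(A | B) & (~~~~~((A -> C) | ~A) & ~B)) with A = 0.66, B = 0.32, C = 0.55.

(A | B) = max(0.66, 0.32) = 0.66
~(A | B): Gödel ¬ of 0.66 = 0 (operand ≠ 0)
(A -> C): 0.66 > 0.55, so result = 0.55
~A: Gödel ¬ of 0.66 = 0 (operand ≠ 0)
((A -> C) | ~A) = max(0.55, 0) = 0.55
~((A -> C) | ~A): Gödel ¬ of 0.55 = 0 (operand ≠ 0)
~~((A -> C) | ~A): Gödel ¬ of 0 = 1 (operand is 0)
~~~((A -> C) | ~A): Gödel ¬ of 1 = 0 (operand ≠ 0)
~~~~((A -> C) | ~A): Gödel ¬ of 0 = 1 (operand is 0)
~~~~~((A -> C) | ~A): Gödel ¬ of 1 = 0 (operand ≠ 0)
~B: Gödel ¬ of 0.32 = 0 (operand ≠ 0)
(~~~~~((A -> C) | ~A) & ~B) = min(0, 0) = 0
(~(A | B) & (~~~~~((A -> C) | ~A) & ~B)) = min(0, 0) = 0
~(~(A | B) & (~~~~~((A -> C) | ~A) & ~B)): Gödel ¬ of 0 = 1 (operand is 0)
~~(~(A | B) & (~~~~~((A -> C) | ~A) & ~B)): Gödel ¬ of 1 = 0 (operand ≠ 0)

0.00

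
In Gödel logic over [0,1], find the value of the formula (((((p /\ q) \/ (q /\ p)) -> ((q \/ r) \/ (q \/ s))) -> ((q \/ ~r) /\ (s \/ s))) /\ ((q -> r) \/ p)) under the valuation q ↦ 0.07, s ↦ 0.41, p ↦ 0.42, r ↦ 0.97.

(p /\ q) = min(0.42, 0.07) = 0.07
(q /\ p) = min(0.07, 0.42) = 0.07
((p /\ q) \/ (q /\ p)) = max(0.07, 0.07) = 0.07
(q \/ r) = max(0.07, 0.97) = 0.97
(q \/ s) = max(0.07, 0.41) = 0.41
((q \/ r) \/ (q \/ s)) = max(0.97, 0.41) = 0.97
(((p /\ q) \/ (q /\ p)) -> ((q \/ r) \/ (q \/ s))): 0.07 ≤ 0.97, so result = 1
~r: Gödel ¬ of 0.97 = 0 (operand ≠ 0)
(q \/ ~r) = max(0.07, 0) = 0.07
(s \/ s) = max(0.41, 0.41) = 0.41
((q \/ ~r) /\ (s \/ s)) = min(0.07, 0.41) = 0.07
((((p /\ q) \/ (q /\ p)) -> ((q \/ r) \/ (q \/ s))) -> ((q \/ ~r) /\ (s \/ s))): 1 > 0.07, so result = 0.07
(q -> r): 0.07 ≤ 0.97, so result = 1
((q -> r) \/ p) = max(1, 0.42) = 1
(((((p /\ q) \/ (q /\ p)) -> ((q \/ r) \/ (q \/ s))) -> ((q \/ ~r) /\ (s \/ s))) /\ ((q -> r) \/ p)) = min(0.07, 1) = 0.07

0.07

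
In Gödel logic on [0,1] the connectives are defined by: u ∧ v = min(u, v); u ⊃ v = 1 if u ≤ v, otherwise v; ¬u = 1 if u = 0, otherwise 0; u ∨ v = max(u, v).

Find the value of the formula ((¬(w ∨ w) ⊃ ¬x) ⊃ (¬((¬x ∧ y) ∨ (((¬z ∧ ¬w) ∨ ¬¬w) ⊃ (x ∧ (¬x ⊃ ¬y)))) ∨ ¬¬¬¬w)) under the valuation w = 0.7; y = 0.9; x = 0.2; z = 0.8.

(w ∨ w) = max(0.7, 0.7) = 0.7
¬(w ∨ w): Gödel ¬ of 0.7 = 0 (operand ≠ 0)
¬x: Gödel ¬ of 0.2 = 0 (operand ≠ 0)
(¬(w ∨ w) ⊃ ¬x): 0 ≤ 0, so result = 1
¬x: Gödel ¬ of 0.2 = 0 (operand ≠ 0)
(¬x ∧ y) = min(0, 0.9) = 0
¬z: Gödel ¬ of 0.8 = 0 (operand ≠ 0)
¬w: Gödel ¬ of 0.7 = 0 (operand ≠ 0)
(¬z ∧ ¬w) = min(0, 0) = 0
¬w: Gödel ¬ of 0.7 = 0 (operand ≠ 0)
¬¬w: Gödel ¬ of 0 = 1 (operand is 0)
((¬z ∧ ¬w) ∨ ¬¬w) = max(0, 1) = 1
¬x: Gödel ¬ of 0.2 = 0 (operand ≠ 0)
¬y: Gödel ¬ of 0.9 = 0 (operand ≠ 0)
(¬x ⊃ ¬y): 0 ≤ 0, so result = 1
(x ∧ (¬x ⊃ ¬y)) = min(0.2, 1) = 0.2
(((¬z ∧ ¬w) ∨ ¬¬w) ⊃ (x ∧ (¬x ⊃ ¬y))): 1 > 0.2, so result = 0.2
((¬x ∧ y) ∨ (((¬z ∧ ¬w) ∨ ¬¬w) ⊃ (x ∧ (¬x ⊃ ¬y)))) = max(0, 0.2) = 0.2
¬((¬x ∧ y) ∨ (((¬z ∧ ¬w) ∨ ¬¬w) ⊃ (x ∧ (¬x ⊃ ¬y)))): Gödel ¬ of 0.2 = 0 (operand ≠ 0)
¬w: Gödel ¬ of 0.7 = 0 (operand ≠ 0)
¬¬w: Gödel ¬ of 0 = 1 (operand is 0)
¬¬¬w: Gödel ¬ of 1 = 0 (operand ≠ 0)
¬¬¬¬w: Gödel ¬ of 0 = 1 (operand is 0)
(¬((¬x ∧ y) ∨ (((¬z ∧ ¬w) ∨ ¬¬w) ⊃ (x ∧ (¬x ⊃ ¬y)))) ∨ ¬¬¬¬w) = max(0, 1) = 1
((¬(w ∨ w) ⊃ ¬x) ⊃ (¬((¬x ∧ y) ∨ (((¬z ∧ ¬w) ∨ ¬¬w) ⊃ (x ∧ (¬x ⊃ ¬y)))) ∨ ¬¬¬¬w)): 1 ≤ 1, so result = 1

1.00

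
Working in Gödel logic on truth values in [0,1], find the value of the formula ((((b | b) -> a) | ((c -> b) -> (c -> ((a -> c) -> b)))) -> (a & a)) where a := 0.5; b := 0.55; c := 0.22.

0.50

(b | b) = max(0.55, 0.55) = 0.55
((b | b) -> a): 0.55 > 0.5, so result = 0.5
(c -> b): 0.22 ≤ 0.55, so result = 1
(a -> c): 0.5 > 0.22, so result = 0.22
((a -> c) -> b): 0.22 ≤ 0.55, so result = 1
(c -> ((a -> c) -> b)): 0.22 ≤ 1, so result = 1
((c -> b) -> (c -> ((a -> c) -> b))): 1 ≤ 1, so result = 1
(((b | b) -> a) | ((c -> b) -> (c -> ((a -> c) -> b)))) = max(0.5, 1) = 1
(a & a) = min(0.5, 0.5) = 0.5
((((b | b) -> a) | ((c -> b) -> (c -> ((a -> c) -> b)))) -> (a & a)): 1 > 0.5, so result = 0.5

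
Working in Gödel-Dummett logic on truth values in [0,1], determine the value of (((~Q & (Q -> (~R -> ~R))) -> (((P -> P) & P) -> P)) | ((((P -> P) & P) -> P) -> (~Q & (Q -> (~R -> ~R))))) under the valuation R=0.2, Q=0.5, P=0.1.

1.00

~Q: Gödel ¬ of 0.5 = 0 (operand ≠ 0)
~R: Gödel ¬ of 0.2 = 0 (operand ≠ 0)
~R: Gödel ¬ of 0.2 = 0 (operand ≠ 0)
(~R -> ~R): 0 ≤ 0, so result = 1
(Q -> (~R -> ~R)): 0.5 ≤ 1, so result = 1
(~Q & (Q -> (~R -> ~R))) = min(0, 1) = 0
(P -> P): 0.1 ≤ 0.1, so result = 1
((P -> P) & P) = min(1, 0.1) = 0.1
(((P -> P) & P) -> P): 0.1 ≤ 0.1, so result = 1
((~Q & (Q -> (~R -> ~R))) -> (((P -> P) & P) -> P)): 0 ≤ 1, so result = 1
(P -> P): 0.1 ≤ 0.1, so result = 1
((P -> P) & P) = min(1, 0.1) = 0.1
(((P -> P) & P) -> P): 0.1 ≤ 0.1, so result = 1
~Q: Gödel ¬ of 0.5 = 0 (operand ≠ 0)
~R: Gödel ¬ of 0.2 = 0 (operand ≠ 0)
~R: Gödel ¬ of 0.2 = 0 (operand ≠ 0)
(~R -> ~R): 0 ≤ 0, so result = 1
(Q -> (~R -> ~R)): 0.5 ≤ 1, so result = 1
(~Q & (Q -> (~R -> ~R))) = min(0, 1) = 0
((((P -> P) & P) -> P) -> (~Q & (Q -> (~R -> ~R)))): 1 > 0, so result = 0
(((~Q & (Q -> (~R -> ~R))) -> (((P -> P) & P) -> P)) | ((((P -> P) & P) -> P) -> (~Q & (Q -> (~R -> ~R))))) = max(1, 0) = 1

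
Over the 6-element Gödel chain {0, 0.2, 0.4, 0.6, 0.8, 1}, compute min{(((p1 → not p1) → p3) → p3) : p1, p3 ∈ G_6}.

0.00

The minimum is attained at p1 = 0.2, p3 = 0:
  not p1: Gödel ¬ of 0.2 = 0 (operand ≠ 0)
  (p1 → not p1): 0.2 > 0, so result = 0
  ((p1 → not p1) → p3): 0 ≤ 0, so result = 1
  (((p1 → not p1) → p3) → p3): 1 > 0, so result = 0
Checking all 36 assignments confirms none give a value below 0.00.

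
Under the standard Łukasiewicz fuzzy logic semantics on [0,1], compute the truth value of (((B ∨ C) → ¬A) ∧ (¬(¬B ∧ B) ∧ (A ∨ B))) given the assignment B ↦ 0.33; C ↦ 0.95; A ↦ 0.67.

(B ∨ C) = max(0.33, 0.95) = 0.95
¬A: Łukasiewicz ¬ gives 1 − 0.67 = 0.33
((B ∨ C) → ¬A): min(1, 1 − 0.95 + 0.33) = 0.38
¬B: Łukasiewicz ¬ gives 1 − 0.33 = 0.67
(¬B ∧ B) = min(0.67, 0.33) = 0.33
¬(¬B ∧ B): Łukasiewicz ¬ gives 1 − 0.33 = 0.67
(A ∨ B) = max(0.67, 0.33) = 0.67
(¬(¬B ∧ B) ∧ (A ∨ B)) = min(0.67, 0.67) = 0.67
(((B ∨ C) → ¬A) ∧ (¬(¬B ∧ B) ∧ (A ∨ B))) = min(0.38, 0.67) = 0.38

0.38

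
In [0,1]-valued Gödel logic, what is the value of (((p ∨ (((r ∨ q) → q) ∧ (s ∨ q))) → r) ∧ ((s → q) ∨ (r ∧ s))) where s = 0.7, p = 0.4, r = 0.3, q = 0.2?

0.30

(r ∨ q) = max(0.3, 0.2) = 0.3
((r ∨ q) → q): 0.3 > 0.2, so result = 0.2
(s ∨ q) = max(0.7, 0.2) = 0.7
(((r ∨ q) → q) ∧ (s ∨ q)) = min(0.2, 0.7) = 0.2
(p ∨ (((r ∨ q) → q) ∧ (s ∨ q))) = max(0.4, 0.2) = 0.4
((p ∨ (((r ∨ q) → q) ∧ (s ∨ q))) → r): 0.4 > 0.3, so result = 0.3
(s → q): 0.7 > 0.2, so result = 0.2
(r ∧ s) = min(0.3, 0.7) = 0.3
((s → q) ∨ (r ∧ s)) = max(0.2, 0.3) = 0.3
(((p ∨ (((r ∨ q) → q) ∧ (s ∨ q))) → r) ∧ ((s → q) ∨ (r ∧ s))) = min(0.3, 0.3) = 0.3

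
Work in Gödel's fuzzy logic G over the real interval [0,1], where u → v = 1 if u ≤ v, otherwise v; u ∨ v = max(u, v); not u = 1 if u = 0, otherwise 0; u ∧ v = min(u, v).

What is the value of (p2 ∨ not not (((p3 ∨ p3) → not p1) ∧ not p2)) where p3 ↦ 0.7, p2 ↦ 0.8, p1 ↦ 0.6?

(p3 ∨ p3) = max(0.7, 0.7) = 0.7
not p1: Gödel ¬ of 0.6 = 0 (operand ≠ 0)
((p3 ∨ p3) → not p1): 0.7 > 0, so result = 0
not p2: Gödel ¬ of 0.8 = 0 (operand ≠ 0)
(((p3 ∨ p3) → not p1) ∧ not p2) = min(0, 0) = 0
not (((p3 ∨ p3) → not p1) ∧ not p2): Gödel ¬ of 0 = 1 (operand is 0)
not not (((p3 ∨ p3) → not p1) ∧ not p2): Gödel ¬ of 1 = 0 (operand ≠ 0)
(p2 ∨ not not (((p3 ∨ p3) → not p1) ∧ not p2)) = max(0.8, 0) = 0.8

0.80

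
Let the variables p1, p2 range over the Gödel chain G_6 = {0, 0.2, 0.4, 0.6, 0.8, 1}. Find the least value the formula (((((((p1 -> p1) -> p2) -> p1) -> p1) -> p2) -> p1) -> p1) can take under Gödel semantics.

The minimum is attained at p1 = 0.2, p2 = 0:
  (p1 -> p1): 0.2 ≤ 0.2, so result = 1
  ((p1 -> p1) -> p2): 1 > 0, so result = 0
  (((p1 -> p1) -> p2) -> p1): 0 ≤ 0.2, so result = 1
  ((((p1 -> p1) -> p2) -> p1) -> p1): 1 > 0.2, so result = 0.2
  (((((p1 -> p1) -> p2) -> p1) -> p1) -> p2): 0.2 > 0, so result = 0
  ((((((p1 -> p1) -> p2) -> p1) -> p1) -> p2) -> p1): 0 ≤ 0.2, so result = 1
  (((((((p1 -> p1) -> p2) -> p1) -> p1) -> p2) -> p1) -> p1): 1 > 0.2, so result = 0.2
Checking all 36 assignments confirms none give a value below 0.20.

0.20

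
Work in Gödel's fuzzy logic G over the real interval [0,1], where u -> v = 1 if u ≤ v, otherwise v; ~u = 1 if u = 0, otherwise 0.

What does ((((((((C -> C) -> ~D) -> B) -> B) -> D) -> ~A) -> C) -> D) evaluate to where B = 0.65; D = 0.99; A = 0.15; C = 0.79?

(C -> C): 0.79 ≤ 0.79, so result = 1
~D: Gödel ¬ of 0.99 = 0 (operand ≠ 0)
((C -> C) -> ~D): 1 > 0, so result = 0
(((C -> C) -> ~D) -> B): 0 ≤ 0.65, so result = 1
((((C -> C) -> ~D) -> B) -> B): 1 > 0.65, so result = 0.65
(((((C -> C) -> ~D) -> B) -> B) -> D): 0.65 ≤ 0.99, so result = 1
~A: Gödel ¬ of 0.15 = 0 (operand ≠ 0)
((((((C -> C) -> ~D) -> B) -> B) -> D) -> ~A): 1 > 0, so result = 0
(((((((C -> C) -> ~D) -> B) -> B) -> D) -> ~A) -> C): 0 ≤ 0.79, so result = 1
((((((((C -> C) -> ~D) -> B) -> B) -> D) -> ~A) -> C) -> D): 1 > 0.99, so result = 0.99

0.99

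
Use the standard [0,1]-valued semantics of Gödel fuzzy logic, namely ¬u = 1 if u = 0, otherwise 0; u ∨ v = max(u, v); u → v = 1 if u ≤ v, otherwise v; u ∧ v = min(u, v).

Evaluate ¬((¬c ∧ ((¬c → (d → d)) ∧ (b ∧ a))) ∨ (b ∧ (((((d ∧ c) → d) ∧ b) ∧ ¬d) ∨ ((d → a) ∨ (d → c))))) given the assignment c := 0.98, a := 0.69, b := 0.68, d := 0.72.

0.00

¬c: Gödel ¬ of 0.98 = 0 (operand ≠ 0)
¬c: Gödel ¬ of 0.98 = 0 (operand ≠ 0)
(d → d): 0.72 ≤ 0.72, so result = 1
(¬c → (d → d)): 0 ≤ 1, so result = 1
(b ∧ a) = min(0.68, 0.69) = 0.68
((¬c → (d → d)) ∧ (b ∧ a)) = min(1, 0.68) = 0.68
(¬c ∧ ((¬c → (d → d)) ∧ (b ∧ a))) = min(0, 0.68) = 0
(d ∧ c) = min(0.72, 0.98) = 0.72
((d ∧ c) → d): 0.72 ≤ 0.72, so result = 1
(((d ∧ c) → d) ∧ b) = min(1, 0.68) = 0.68
¬d: Gödel ¬ of 0.72 = 0 (operand ≠ 0)
((((d ∧ c) → d) ∧ b) ∧ ¬d) = min(0.68, 0) = 0
(d → a): 0.72 > 0.69, so result = 0.69
(d → c): 0.72 ≤ 0.98, so result = 1
((d → a) ∨ (d → c)) = max(0.69, 1) = 1
(((((d ∧ c) → d) ∧ b) ∧ ¬d) ∨ ((d → a) ∨ (d → c))) = max(0, 1) = 1
(b ∧ (((((d ∧ c) → d) ∧ b) ∧ ¬d) ∨ ((d → a) ∨ (d → c)))) = min(0.68, 1) = 0.68
((¬c ∧ ((¬c → (d → d)) ∧ (b ∧ a))) ∨ (b ∧ (((((d ∧ c) → d) ∧ b) ∧ ¬d) ∨ ((d → a) ∨ (d → c))))) = max(0, 0.68) = 0.68
¬((¬c ∧ ((¬c → (d → d)) ∧ (b ∧ a))) ∨ (b ∧ (((((d ∧ c) → d) ∧ b) ∧ ¬d) ∨ ((d → a) ∨ (d → c))))): Gödel ¬ of 0.68 = 0 (operand ≠ 0)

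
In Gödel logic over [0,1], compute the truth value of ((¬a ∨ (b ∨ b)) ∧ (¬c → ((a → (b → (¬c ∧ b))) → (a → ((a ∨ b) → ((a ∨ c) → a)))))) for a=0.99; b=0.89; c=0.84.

¬a: Gödel ¬ of 0.99 = 0 (operand ≠ 0)
(b ∨ b) = max(0.89, 0.89) = 0.89
(¬a ∨ (b ∨ b)) = max(0, 0.89) = 0.89
¬c: Gödel ¬ of 0.84 = 0 (operand ≠ 0)
¬c: Gödel ¬ of 0.84 = 0 (operand ≠ 0)
(¬c ∧ b) = min(0, 0.89) = 0
(b → (¬c ∧ b)): 0.89 > 0, so result = 0
(a → (b → (¬c ∧ b))): 0.99 > 0, so result = 0
(a ∨ b) = max(0.99, 0.89) = 0.99
(a ∨ c) = max(0.99, 0.84) = 0.99
((a ∨ c) → a): 0.99 ≤ 0.99, so result = 1
((a ∨ b) → ((a ∨ c) → a)): 0.99 ≤ 1, so result = 1
(a → ((a ∨ b) → ((a ∨ c) → a))): 0.99 ≤ 1, so result = 1
((a → (b → (¬c ∧ b))) → (a → ((a ∨ b) → ((a ∨ c) → a)))): 0 ≤ 1, so result = 1
(¬c → ((a → (b → (¬c ∧ b))) → (a → ((a ∨ b) → ((a ∨ c) → a))))): 0 ≤ 1, so result = 1
((¬a ∨ (b ∨ b)) ∧ (¬c → ((a → (b → (¬c ∧ b))) → (a → ((a ∨ b) → ((a ∨ c) → a)))))) = min(0.89, 1) = 0.89

0.89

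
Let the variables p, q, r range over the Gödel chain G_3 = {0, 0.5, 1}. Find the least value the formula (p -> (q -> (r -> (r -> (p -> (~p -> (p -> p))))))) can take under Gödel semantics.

Every assignment gives 1. For instance at p = 0, q = 0, r = 0:
  ~p: Gödel ¬ of 0 = 1 (operand is 0)
  (p -> p): 0 ≤ 0, so result = 1
  (~p -> (p -> p)): 1 ≤ 1, so result = 1
  (p -> (~p -> (p -> p))): 0 ≤ 1, so result = 1
  (r -> (p -> (~p -> (p -> p)))): 0 ≤ 1, so result = 1
  (r -> (r -> (p -> (~p -> (p -> p))))): 0 ≤ 1, so result = 1
  (q -> (r -> (r -> (p -> (~p -> (p -> p)))))): 0 ≤ 1, so result = 1
  (p -> (q -> (r -> (r -> (p -> (~p -> (p -> p))))))): 0 ≤ 1, so result = 1
All 27 assignments give value 1 — the formula is a G_3-tautology.

1.00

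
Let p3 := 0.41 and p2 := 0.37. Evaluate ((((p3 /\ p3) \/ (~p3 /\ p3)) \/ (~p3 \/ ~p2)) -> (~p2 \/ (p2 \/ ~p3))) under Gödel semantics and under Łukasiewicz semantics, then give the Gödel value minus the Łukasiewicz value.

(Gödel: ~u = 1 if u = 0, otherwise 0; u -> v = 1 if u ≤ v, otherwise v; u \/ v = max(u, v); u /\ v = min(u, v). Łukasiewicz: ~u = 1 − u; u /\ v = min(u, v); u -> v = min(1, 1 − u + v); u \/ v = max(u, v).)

-0.63

Gödel evaluation:
  (p3 /\ p3) = min(0.41, 0.41) = 0.41
  ~p3: Gödel ¬ of 0.41 = 0 (operand ≠ 0)
  (~p3 /\ p3) = min(0, 0.41) = 0
  ((p3 /\ p3) \/ (~p3 /\ p3)) = max(0.41, 0) = 0.41
  ~p3: Gödel ¬ of 0.41 = 0 (operand ≠ 0)
  ~p2: Gödel ¬ of 0.37 = 0 (operand ≠ 0)
  (~p3 \/ ~p2) = max(0, 0) = 0
  (((p3 /\ p3) \/ (~p3 /\ p3)) \/ (~p3 \/ ~p2)) = max(0.41, 0) = 0.41
  ~p2: Gödel ¬ of 0.37 = 0 (operand ≠ 0)
  ~p3: Gödel ¬ of 0.41 = 0 (operand ≠ 0)
  (p2 \/ ~p3) = max(0.37, 0) = 0.37
  (~p2 \/ (p2 \/ ~p3)) = max(0, 0.37) = 0.37
  ((((p3 /\ p3) \/ (~p3 /\ p3)) \/ (~p3 \/ ~p2)) -> (~p2 \/ (p2 \/ ~p3))): 0.41 > 0.37, so result = 0.37
  Gödel value = 0.37
Łukasiewicz evaluation:
  (p3 /\ p3) = min(0.41, 0.41) = 0.41
  ~p3: Łukasiewicz ¬ gives 1 − 0.41 = 0.59
  (~p3 /\ p3) = min(0.59, 0.41) = 0.41
  ((p3 /\ p3) \/ (~p3 /\ p3)) = max(0.41, 0.41) = 0.41
  ~p3: Łukasiewicz ¬ gives 1 − 0.41 = 0.59
  ~p2: Łukasiewicz ¬ gives 1 − 0.37 = 0.63
  (~p3 \/ ~p2) = max(0.59, 0.63) = 0.63
  (((p3 /\ p3) \/ (~p3 /\ p3)) \/ (~p3 \/ ~p2)) = max(0.41, 0.63) = 0.63
  ~p2: Łukasiewicz ¬ gives 1 − 0.37 = 0.63
  ~p3: Łukasiewicz ¬ gives 1 − 0.41 = 0.59
  (p2 \/ ~p3) = max(0.37, 0.59) = 0.59
  (~p2 \/ (p2 \/ ~p3)) = max(0.63, 0.59) = 0.63
  ((((p3 /\ p3) \/ (~p3 /\ p3)) \/ (~p3 \/ ~p2)) -> (~p2 \/ (p2 \/ ~p3))): min(1, 1 − 0.63 + 0.63) = 1
  Łukasiewicz value = 1
Difference: 0.37 − 1 = -0.63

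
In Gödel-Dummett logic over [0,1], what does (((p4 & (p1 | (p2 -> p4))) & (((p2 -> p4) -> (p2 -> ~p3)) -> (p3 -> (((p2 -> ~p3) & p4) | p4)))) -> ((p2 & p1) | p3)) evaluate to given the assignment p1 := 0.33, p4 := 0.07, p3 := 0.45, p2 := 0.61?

(p2 -> p4): 0.61 > 0.07, so result = 0.07
(p1 | (p2 -> p4)) = max(0.33, 0.07) = 0.33
(p4 & (p1 | (p2 -> p4))) = min(0.07, 0.33) = 0.07
(p2 -> p4): 0.61 > 0.07, so result = 0.07
~p3: Gödel ¬ of 0.45 = 0 (operand ≠ 0)
(p2 -> ~p3): 0.61 > 0, so result = 0
((p2 -> p4) -> (p2 -> ~p3)): 0.07 > 0, so result = 0
~p3: Gödel ¬ of 0.45 = 0 (operand ≠ 0)
(p2 -> ~p3): 0.61 > 0, so result = 0
((p2 -> ~p3) & p4) = min(0, 0.07) = 0
(((p2 -> ~p3) & p4) | p4) = max(0, 0.07) = 0.07
(p3 -> (((p2 -> ~p3) & p4) | p4)): 0.45 > 0.07, so result = 0.07
(((p2 -> p4) -> (p2 -> ~p3)) -> (p3 -> (((p2 -> ~p3) & p4) | p4))): 0 ≤ 0.07, so result = 1
((p4 & (p1 | (p2 -> p4))) & (((p2 -> p4) -> (p2 -> ~p3)) -> (p3 -> (((p2 -> ~p3) & p4) | p4)))) = min(0.07, 1) = 0.07
(p2 & p1) = min(0.61, 0.33) = 0.33
((p2 & p1) | p3) = max(0.33, 0.45) = 0.45
(((p4 & (p1 | (p2 -> p4))) & (((p2 -> p4) -> (p2 -> ~p3)) -> (p3 -> (((p2 -> ~p3) & p4) | p4)))) -> ((p2 & p1) | p3)): 0.07 ≤ 0.45, so result = 1

1.00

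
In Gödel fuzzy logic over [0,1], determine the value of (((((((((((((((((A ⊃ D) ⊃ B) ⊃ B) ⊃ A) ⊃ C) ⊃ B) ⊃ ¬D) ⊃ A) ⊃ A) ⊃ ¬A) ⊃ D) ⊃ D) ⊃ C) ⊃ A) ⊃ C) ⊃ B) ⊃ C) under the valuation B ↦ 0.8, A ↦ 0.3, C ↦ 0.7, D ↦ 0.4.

0.70

(A ⊃ D): 0.3 ≤ 0.4, so result = 1
((A ⊃ D) ⊃ B): 1 > 0.8, so result = 0.8
(((A ⊃ D) ⊃ B) ⊃ B): 0.8 ≤ 0.8, so result = 1
((((A ⊃ D) ⊃ B) ⊃ B) ⊃ A): 1 > 0.3, so result = 0.3
(((((A ⊃ D) ⊃ B) ⊃ B) ⊃ A) ⊃ C): 0.3 ≤ 0.7, so result = 1
((((((A ⊃ D) ⊃ B) ⊃ B) ⊃ A) ⊃ C) ⊃ B): 1 > 0.8, so result = 0.8
¬D: Gödel ¬ of 0.4 = 0 (operand ≠ 0)
(((((((A ⊃ D) ⊃ B) ⊃ B) ⊃ A) ⊃ C) ⊃ B) ⊃ ¬D): 0.8 > 0, so result = 0
((((((((A ⊃ D) ⊃ B) ⊃ B) ⊃ A) ⊃ C) ⊃ B) ⊃ ¬D) ⊃ A): 0 ≤ 0.3, so result = 1
(((((((((A ⊃ D) ⊃ B) ⊃ B) ⊃ A) ⊃ C) ⊃ B) ⊃ ¬D) ⊃ A) ⊃ A): 1 > 0.3, so result = 0.3
¬A: Gödel ¬ of 0.3 = 0 (operand ≠ 0)
((((((((((A ⊃ D) ⊃ B) ⊃ B) ⊃ A) ⊃ C) ⊃ B) ⊃ ¬D) ⊃ A) ⊃ A) ⊃ ¬A): 0.3 > 0, so result = 0
(((((((((((A ⊃ D) ⊃ B) ⊃ B) ⊃ A) ⊃ C) ⊃ B) ⊃ ¬D) ⊃ A) ⊃ A) ⊃ ¬A) ⊃ D): 0 ≤ 0.4, so result = 1
((((((((((((A ⊃ D) ⊃ B) ⊃ B) ⊃ A) ⊃ C) ⊃ B) ⊃ ¬D) ⊃ A) ⊃ A) ⊃ ¬A) ⊃ D) ⊃ D): 1 > 0.4, so result = 0.4
(((((((((((((A ⊃ D) ⊃ B) ⊃ B) ⊃ A) ⊃ C) ⊃ B) ⊃ ¬D) ⊃ A) ⊃ A) ⊃ ¬A) ⊃ D) ⊃ D) ⊃ C): 0.4 ≤ 0.7, so result = 1
((((((((((((((A ⊃ D) ⊃ B) ⊃ B) ⊃ A) ⊃ C) ⊃ B) ⊃ ¬D) ⊃ A) ⊃ A) ⊃ ¬A) ⊃ D) ⊃ D) ⊃ C) ⊃ A): 1 > 0.3, so result = 0.3
(((((((((((((((A ⊃ D) ⊃ B) ⊃ B) ⊃ A) ⊃ C) ⊃ B) ⊃ ¬D) ⊃ A) ⊃ A) ⊃ ¬A) ⊃ D) ⊃ D) ⊃ C) ⊃ A) ⊃ C): 0.3 ≤ 0.7, so result = 1
((((((((((((((((A ⊃ D) ⊃ B) ⊃ B) ⊃ A) ⊃ C) ⊃ B) ⊃ ¬D) ⊃ A) ⊃ A) ⊃ ¬A) ⊃ D) ⊃ D) ⊃ C) ⊃ A) ⊃ C) ⊃ B): 1 > 0.8, so result = 0.8
(((((((((((((((((A ⊃ D) ⊃ B) ⊃ B) ⊃ A) ⊃ C) ⊃ B) ⊃ ¬D) ⊃ A) ⊃ A) ⊃ ¬A) ⊃ D) ⊃ D) ⊃ C) ⊃ A) ⊃ C) ⊃ B) ⊃ C): 0.8 > 0.7, so result = 0.7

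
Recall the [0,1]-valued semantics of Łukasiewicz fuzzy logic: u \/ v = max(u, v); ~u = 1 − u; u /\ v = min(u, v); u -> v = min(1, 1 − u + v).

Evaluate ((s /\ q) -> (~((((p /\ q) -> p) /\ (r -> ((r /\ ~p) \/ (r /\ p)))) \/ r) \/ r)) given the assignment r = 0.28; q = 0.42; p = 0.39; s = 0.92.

0.86

(s /\ q) = min(0.92, 0.42) = 0.42
(p /\ q) = min(0.39, 0.42) = 0.39
((p /\ q) -> p): min(1, 1 − 0.39 + 0.39) = 1
~p: Łukasiewicz ¬ gives 1 − 0.39 = 0.61
(r /\ ~p) = min(0.28, 0.61) = 0.28
(r /\ p) = min(0.28, 0.39) = 0.28
((r /\ ~p) \/ (r /\ p)) = max(0.28, 0.28) = 0.28
(r -> ((r /\ ~p) \/ (r /\ p))): min(1, 1 − 0.28 + 0.28) = 1
(((p /\ q) -> p) /\ (r -> ((r /\ ~p) \/ (r /\ p)))) = min(1, 1) = 1
((((p /\ q) -> p) /\ (r -> ((r /\ ~p) \/ (r /\ p)))) \/ r) = max(1, 0.28) = 1
~((((p /\ q) -> p) /\ (r -> ((r /\ ~p) \/ (r /\ p)))) \/ r): Łukasiewicz ¬ gives 1 − 1 = 0
(~((((p /\ q) -> p) /\ (r -> ((r /\ ~p) \/ (r /\ p)))) \/ r) \/ r) = max(0, 0.28) = 0.28
((s /\ q) -> (~((((p /\ q) -> p) /\ (r -> ((r /\ ~p) \/ (r /\ p)))) \/ r) \/ r)): min(1, 1 − 0.42 + 0.28) = 0.86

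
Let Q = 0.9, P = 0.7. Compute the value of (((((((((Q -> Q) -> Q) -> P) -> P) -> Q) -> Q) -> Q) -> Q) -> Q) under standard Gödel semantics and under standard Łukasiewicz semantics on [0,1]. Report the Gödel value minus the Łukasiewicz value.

-0.10

Gödel evaluation:
  (Q -> Q): 0.9 ≤ 0.9, so result = 1
  ((Q -> Q) -> Q): 1 > 0.9, so result = 0.9
  (((Q -> Q) -> Q) -> P): 0.9 > 0.7, so result = 0.7
  ((((Q -> Q) -> Q) -> P) -> P): 0.7 ≤ 0.7, so result = 1
  (((((Q -> Q) -> Q) -> P) -> P) -> Q): 1 > 0.9, so result = 0.9
  ((((((Q -> Q) -> Q) -> P) -> P) -> Q) -> Q): 0.9 ≤ 0.9, so result = 1
  (((((((Q -> Q) -> Q) -> P) -> P) -> Q) -> Q) -> Q): 1 > 0.9, so result = 0.9
  ((((((((Q -> Q) -> Q) -> P) -> P) -> Q) -> Q) -> Q) -> Q): 0.9 ≤ 0.9, so result = 1
  (((((((((Q -> Q) -> Q) -> P) -> P) -> Q) -> Q) -> Q) -> Q) -> Q): 1 > 0.9, so result = 0.9
  Gödel value = 0.9
Łukasiewicz evaluation:
  (Q -> Q): min(1, 1 − 0.9 + 0.9) = 1
  ((Q -> Q) -> Q): min(1, 1 − 1 + 0.9) = 0.9
  (((Q -> Q) -> Q) -> P): min(1, 1 − 0.9 + 0.7) = 0.8
  ((((Q -> Q) -> Q) -> P) -> P): min(1, 1 − 0.8 + 0.7) = 0.9
  (((((Q -> Q) -> Q) -> P) -> P) -> Q): min(1, 1 − 0.9 + 0.9) = 1
  ((((((Q -> Q) -> Q) -> P) -> P) -> Q) -> Q): min(1, 1 − 1 + 0.9) = 0.9
  (((((((Q -> Q) -> Q) -> P) -> P) -> Q) -> Q) -> Q): min(1, 1 − 0.9 + 0.9) = 1
  ((((((((Q -> Q) -> Q) -> P) -> P) -> Q) -> Q) -> Q) -> Q): min(1, 1 − 1 + 0.9) = 0.9
  (((((((((Q -> Q) -> Q) -> P) -> P) -> Q) -> Q) -> Q) -> Q) -> Q): min(1, 1 − 0.9 + 0.9) = 1
  Łukasiewicz value = 1
Difference: 0.9 − 1 = -0.10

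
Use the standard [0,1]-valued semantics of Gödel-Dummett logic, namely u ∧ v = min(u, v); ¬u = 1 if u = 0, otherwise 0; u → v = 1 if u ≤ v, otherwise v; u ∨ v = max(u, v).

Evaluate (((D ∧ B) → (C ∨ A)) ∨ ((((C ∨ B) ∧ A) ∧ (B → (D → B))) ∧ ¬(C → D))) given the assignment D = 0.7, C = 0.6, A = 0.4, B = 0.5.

(D ∧ B) = min(0.7, 0.5) = 0.5
(C ∨ A) = max(0.6, 0.4) = 0.6
((D ∧ B) → (C ∨ A)): 0.5 ≤ 0.6, so result = 1
(C ∨ B) = max(0.6, 0.5) = 0.6
((C ∨ B) ∧ A) = min(0.6, 0.4) = 0.4
(D → B): 0.7 > 0.5, so result = 0.5
(B → (D → B)): 0.5 ≤ 0.5, so result = 1
(((C ∨ B) ∧ A) ∧ (B → (D → B))) = min(0.4, 1) = 0.4
(C → D): 0.6 ≤ 0.7, so result = 1
¬(C → D): Gödel ¬ of 1 = 0 (operand ≠ 0)
((((C ∨ B) ∧ A) ∧ (B → (D → B))) ∧ ¬(C → D)) = min(0.4, 0) = 0
(((D ∧ B) → (C ∨ A)) ∨ ((((C ∨ B) ∧ A) ∧ (B → (D → B))) ∧ ¬(C → D))) = max(1, 0) = 1

1.00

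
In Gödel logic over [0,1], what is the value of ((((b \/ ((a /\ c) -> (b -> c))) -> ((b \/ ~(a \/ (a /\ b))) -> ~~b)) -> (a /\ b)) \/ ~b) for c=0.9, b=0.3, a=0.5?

(a /\ c) = min(0.5, 0.9) = 0.5
(b -> c): 0.3 ≤ 0.9, so result = 1
((a /\ c) -> (b -> c)): 0.5 ≤ 1, so result = 1
(b \/ ((a /\ c) -> (b -> c))) = max(0.3, 1) = 1
(a /\ b) = min(0.5, 0.3) = 0.3
(a \/ (a /\ b)) = max(0.5, 0.3) = 0.5
~(a \/ (a /\ b)): Gödel ¬ of 0.5 = 0 (operand ≠ 0)
(b \/ ~(a \/ (a /\ b))) = max(0.3, 0) = 0.3
~b: Gödel ¬ of 0.3 = 0 (operand ≠ 0)
~~b: Gödel ¬ of 0 = 1 (operand is 0)
((b \/ ~(a \/ (a /\ b))) -> ~~b): 0.3 ≤ 1, so result = 1
((b \/ ((a /\ c) -> (b -> c))) -> ((b \/ ~(a \/ (a /\ b))) -> ~~b)): 1 ≤ 1, so result = 1
(a /\ b) = min(0.5, 0.3) = 0.3
(((b \/ ((a /\ c) -> (b -> c))) -> ((b \/ ~(a \/ (a /\ b))) -> ~~b)) -> (a /\ b)): 1 > 0.3, so result = 0.3
~b: Gödel ¬ of 0.3 = 0 (operand ≠ 0)
((((b \/ ((a /\ c) -> (b -> c))) -> ((b \/ ~(a \/ (a /\ b))) -> ~~b)) -> (a /\ b)) \/ ~b) = max(0.3, 0) = 0.3

0.30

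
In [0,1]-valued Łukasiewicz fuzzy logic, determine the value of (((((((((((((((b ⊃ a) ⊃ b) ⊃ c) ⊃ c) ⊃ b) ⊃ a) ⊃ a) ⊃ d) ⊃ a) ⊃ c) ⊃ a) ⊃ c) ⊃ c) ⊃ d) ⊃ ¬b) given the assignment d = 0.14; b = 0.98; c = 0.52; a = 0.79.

(b ⊃ a): min(1, 1 − 0.98 + 0.79) = 0.81
((b ⊃ a) ⊃ b): min(1, 1 − 0.81 + 0.98) = 1
(((b ⊃ a) ⊃ b) ⊃ c): min(1, 1 − 1 + 0.52) = 0.52
((((b ⊃ a) ⊃ b) ⊃ c) ⊃ c): min(1, 1 − 0.52 + 0.52) = 1
(((((b ⊃ a) ⊃ b) ⊃ c) ⊃ c) ⊃ b): min(1, 1 − 1 + 0.98) = 0.98
((((((b ⊃ a) ⊃ b) ⊃ c) ⊃ c) ⊃ b) ⊃ a): min(1, 1 − 0.98 + 0.79) = 0.81
(((((((b ⊃ a) ⊃ b) ⊃ c) ⊃ c) ⊃ b) ⊃ a) ⊃ a): min(1, 1 − 0.81 + 0.79) = 0.98
((((((((b ⊃ a) ⊃ b) ⊃ c) ⊃ c) ⊃ b) ⊃ a) ⊃ a) ⊃ d): min(1, 1 − 0.98 + 0.14) = 0.16
(((((((((b ⊃ a) ⊃ b) ⊃ c) ⊃ c) ⊃ b) ⊃ a) ⊃ a) ⊃ d) ⊃ a): min(1, 1 − 0.16 + 0.79) = 1
((((((((((b ⊃ a) ⊃ b) ⊃ c) ⊃ c) ⊃ b) ⊃ a) ⊃ a) ⊃ d) ⊃ a) ⊃ c): min(1, 1 − 1 + 0.52) = 0.52
(((((((((((b ⊃ a) ⊃ b) ⊃ c) ⊃ c) ⊃ b) ⊃ a) ⊃ a) ⊃ d) ⊃ a) ⊃ c) ⊃ a): min(1, 1 − 0.52 + 0.79) = 1
((((((((((((b ⊃ a) ⊃ b) ⊃ c) ⊃ c) ⊃ b) ⊃ a) ⊃ a) ⊃ d) ⊃ a) ⊃ c) ⊃ a) ⊃ c): min(1, 1 − 1 + 0.52) = 0.52
(((((((((((((b ⊃ a) ⊃ b) ⊃ c) ⊃ c) ⊃ b) ⊃ a) ⊃ a) ⊃ d) ⊃ a) ⊃ c) ⊃ a) ⊃ c) ⊃ c): min(1, 1 − 0.52 + 0.52) = 1
((((((((((((((b ⊃ a) ⊃ b) ⊃ c) ⊃ c) ⊃ b) ⊃ a) ⊃ a) ⊃ d) ⊃ a) ⊃ c) ⊃ a) ⊃ c) ⊃ c) ⊃ d): min(1, 1 − 1 + 0.14) = 0.14
¬b: Łukasiewicz ¬ gives 1 − 0.98 = 0.02
(((((((((((((((b ⊃ a) ⊃ b) ⊃ c) ⊃ c) ⊃ b) ⊃ a) ⊃ a) ⊃ d) ⊃ a) ⊃ c) ⊃ a) ⊃ c) ⊃ c) ⊃ d) ⊃ ¬b): min(1, 1 − 0.14 + 0.02) = 0.88

0.88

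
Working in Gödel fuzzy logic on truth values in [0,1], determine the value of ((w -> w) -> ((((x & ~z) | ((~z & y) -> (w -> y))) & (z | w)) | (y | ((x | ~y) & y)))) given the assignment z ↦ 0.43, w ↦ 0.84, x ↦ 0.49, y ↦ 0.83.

(w -> w): 0.84 ≤ 0.84, so result = 1
~z: Gödel ¬ of 0.43 = 0 (operand ≠ 0)
(x & ~z) = min(0.49, 0) = 0
~z: Gödel ¬ of 0.43 = 0 (operand ≠ 0)
(~z & y) = min(0, 0.83) = 0
(w -> y): 0.84 > 0.83, so result = 0.83
((~z & y) -> (w -> y)): 0 ≤ 0.83, so result = 1
((x & ~z) | ((~z & y) -> (w -> y))) = max(0, 1) = 1
(z | w) = max(0.43, 0.84) = 0.84
(((x & ~z) | ((~z & y) -> (w -> y))) & (z | w)) = min(1, 0.84) = 0.84
~y: Gödel ¬ of 0.83 = 0 (operand ≠ 0)
(x | ~y) = max(0.49, 0) = 0.49
((x | ~y) & y) = min(0.49, 0.83) = 0.49
(y | ((x | ~y) & y)) = max(0.83, 0.49) = 0.83
((((x & ~z) | ((~z & y) -> (w -> y))) & (z | w)) | (y | ((x | ~y) & y))) = max(0.84, 0.83) = 0.84
((w -> w) -> ((((x & ~z) | ((~z & y) -> (w -> y))) & (z | w)) | (y | ((x | ~y) & y)))): 1 > 0.84, so result = 0.84

0.84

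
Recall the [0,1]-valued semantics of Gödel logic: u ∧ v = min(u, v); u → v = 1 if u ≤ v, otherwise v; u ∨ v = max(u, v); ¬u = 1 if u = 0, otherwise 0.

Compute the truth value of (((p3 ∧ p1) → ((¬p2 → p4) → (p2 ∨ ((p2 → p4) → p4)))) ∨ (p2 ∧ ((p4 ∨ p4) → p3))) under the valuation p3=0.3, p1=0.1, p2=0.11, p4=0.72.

(p3 ∧ p1) = min(0.3, 0.1) = 0.1
¬p2: Gödel ¬ of 0.11 = 0 (operand ≠ 0)
(¬p2 → p4): 0 ≤ 0.72, so result = 1
(p2 → p4): 0.11 ≤ 0.72, so result = 1
((p2 → p4) → p4): 1 > 0.72, so result = 0.72
(p2 ∨ ((p2 → p4) → p4)) = max(0.11, 0.72) = 0.72
((¬p2 → p4) → (p2 ∨ ((p2 → p4) → p4))): 1 > 0.72, so result = 0.72
((p3 ∧ p1) → ((¬p2 → p4) → (p2 ∨ ((p2 → p4) → p4)))): 0.1 ≤ 0.72, so result = 1
(p4 ∨ p4) = max(0.72, 0.72) = 0.72
((p4 ∨ p4) → p3): 0.72 > 0.3, so result = 0.3
(p2 ∧ ((p4 ∨ p4) → p3)) = min(0.11, 0.3) = 0.11
(((p3 ∧ p1) → ((¬p2 → p4) → (p2 ∨ ((p2 → p4) → p4)))) ∨ (p2 ∧ ((p4 ∨ p4) → p3))) = max(1, 0.11) = 1

1.00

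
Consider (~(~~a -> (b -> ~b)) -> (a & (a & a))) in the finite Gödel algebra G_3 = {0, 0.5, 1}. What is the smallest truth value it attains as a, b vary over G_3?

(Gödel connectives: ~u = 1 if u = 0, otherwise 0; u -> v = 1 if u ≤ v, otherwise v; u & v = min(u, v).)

0.50

The minimum is attained at a = 0.5, b = 0.5:
  ~a: Gödel ¬ of 0.5 = 0 (operand ≠ 0)
  ~~a: Gödel ¬ of 0 = 1 (operand is 0)
  ~b: Gödel ¬ of 0.5 = 0 (operand ≠ 0)
  (b -> ~b): 0.5 > 0, so result = 0
  (~~a -> (b -> ~b)): 1 > 0, so result = 0
  ~(~~a -> (b -> ~b)): Gödel ¬ of 0 = 1 (operand is 0)
  (a & a) = min(0.5, 0.5) = 0.5
  (a & (a & a)) = min(0.5, 0.5) = 0.5
  (~(~~a -> (b -> ~b)) -> (a & (a & a))): 1 > 0.5, so result = 0.5
Checking all 9 assignments confirms none give a value below 0.50.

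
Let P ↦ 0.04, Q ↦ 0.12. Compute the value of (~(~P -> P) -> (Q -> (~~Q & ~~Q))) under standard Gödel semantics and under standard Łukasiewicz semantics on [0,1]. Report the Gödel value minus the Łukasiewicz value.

0.00

Gödel evaluation:
  ~P: Gödel ¬ of 0.04 = 0 (operand ≠ 0)
  (~P -> P): 0 ≤ 0.04, so result = 1
  ~(~P -> P): Gödel ¬ of 1 = 0 (operand ≠ 0)
  ~Q: Gödel ¬ of 0.12 = 0 (operand ≠ 0)
  ~~Q: Gödel ¬ of 0 = 1 (operand is 0)
  ~Q: Gödel ¬ of 0.12 = 0 (operand ≠ 0)
  ~~Q: Gödel ¬ of 0 = 1 (operand is 0)
  (~~Q & ~~Q) = min(1, 1) = 1
  (Q -> (~~Q & ~~Q)): 0.12 ≤ 1, so result = 1
  (~(~P -> P) -> (Q -> (~~Q & ~~Q))): 0 ≤ 1, so result = 1
  Gödel value = 1
Łukasiewicz evaluation:
  ~P: Łukasiewicz ¬ gives 1 − 0.04 = 0.96
  (~P -> P): min(1, 1 − 0.96 + 0.04) = 0.08
  ~(~P -> P): Łukasiewicz ¬ gives 1 − 0.08 = 0.92
  ~Q: Łukasiewicz ¬ gives 1 − 0.12 = 0.88
  ~~Q: Łukasiewicz ¬ gives 1 − 0.88 = 0.12
  ~Q: Łukasiewicz ¬ gives 1 − 0.12 = 0.88
  ~~Q: Łukasiewicz ¬ gives 1 − 0.88 = 0.12
  (~~Q & ~~Q) = min(0.12, 0.12) = 0.12
  (Q -> (~~Q & ~~Q)): min(1, 1 − 0.12 + 0.12) = 1
  (~(~P -> P) -> (Q -> (~~Q & ~~Q))): min(1, 1 − 0.92 + 1) = 1
  Łukasiewicz value = 1
Difference: 1 − 1 = 0.00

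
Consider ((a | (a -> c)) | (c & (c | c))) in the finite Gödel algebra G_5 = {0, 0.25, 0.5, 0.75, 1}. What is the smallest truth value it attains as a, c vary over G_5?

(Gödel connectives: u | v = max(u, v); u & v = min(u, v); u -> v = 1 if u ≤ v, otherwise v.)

The minimum is attained at a = 0.25, c = 0:
  (a -> c): 0.25 > 0, so result = 0
  (a | (a -> c)) = max(0.25, 0) = 0.25
  (c | c) = max(0, 0) = 0
  (c & (c | c)) = min(0, 0) = 0
  ((a | (a -> c)) | (c & (c | c))) = max(0.25, 0) = 0.25
Checking all 25 assignments confirms none give a value below 0.25.

0.25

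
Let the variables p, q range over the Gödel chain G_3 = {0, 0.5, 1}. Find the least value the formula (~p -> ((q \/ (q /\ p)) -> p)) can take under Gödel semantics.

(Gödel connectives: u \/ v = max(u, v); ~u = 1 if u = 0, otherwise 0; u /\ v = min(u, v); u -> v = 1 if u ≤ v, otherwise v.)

0.00

The minimum is attained at p = 0, q = 0.5:
  ~p: Gödel ¬ of 0 = 1 (operand is 0)
  (q /\ p) = min(0.5, 0) = 0
  (q \/ (q /\ p)) = max(0.5, 0) = 0.5
  ((q \/ (q /\ p)) -> p): 0.5 > 0, so result = 0
  (~p -> ((q \/ (q /\ p)) -> p)): 1 > 0, so result = 0
Checking all 9 assignments confirms none give a value below 0.00.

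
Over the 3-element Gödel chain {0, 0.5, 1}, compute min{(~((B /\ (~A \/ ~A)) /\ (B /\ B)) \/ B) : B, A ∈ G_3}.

0.50

The minimum is attained at B = 0.5, A = 0:
  ~A: Gödel ¬ of 0 = 1 (operand is 0)
  ~A: Gödel ¬ of 0 = 1 (operand is 0)
  (~A \/ ~A) = max(1, 1) = 1
  (B /\ (~A \/ ~A)) = min(0.5, 1) = 0.5
  (B /\ B) = min(0.5, 0.5) = 0.5
  ((B /\ (~A \/ ~A)) /\ (B /\ B)) = min(0.5, 0.5) = 0.5
  ~((B /\ (~A \/ ~A)) /\ (B /\ B)): Gödel ¬ of 0.5 = 0 (operand ≠ 0)
  (~((B /\ (~A \/ ~A)) /\ (B /\ B)) \/ B) = max(0, 0.5) = 0.5
Checking all 9 assignments confirms none give a value below 0.50.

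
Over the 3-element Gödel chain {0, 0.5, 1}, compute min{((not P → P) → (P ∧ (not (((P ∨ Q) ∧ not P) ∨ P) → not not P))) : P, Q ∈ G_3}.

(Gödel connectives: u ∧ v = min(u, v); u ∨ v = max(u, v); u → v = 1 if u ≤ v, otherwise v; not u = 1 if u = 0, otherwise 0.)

The minimum is attained at P = 0.5, Q = 0:
  not P: Gödel ¬ of 0.5 = 0 (operand ≠ 0)
  (not P → P): 0 ≤ 0.5, so result = 1
  (P ∨ Q) = max(0.5, 0) = 0.5
  not P: Gödel ¬ of 0.5 = 0 (operand ≠ 0)
  ((P ∨ Q) ∧ not P) = min(0.5, 0) = 0
  (((P ∨ Q) ∧ not P) ∨ P) = max(0, 0.5) = 0.5
  not (((P ∨ Q) ∧ not P) ∨ P): Gödel ¬ of 0.5 = 0 (operand ≠ 0)
  not P: Gödel ¬ of 0.5 = 0 (operand ≠ 0)
  not not P: Gödel ¬ of 0 = 1 (operand is 0)
  (not (((P ∨ Q) ∧ not P) ∨ P) → not not P): 0 ≤ 1, so result = 1
  (P ∧ (not (((P ∨ Q) ∧ not P) ∨ P) → not not P)) = min(0.5, 1) = 0.5
  ((not P → P) → (P ∧ (not (((P ∨ Q) ∧ not P) ∨ P) → not not P))): 1 > 0.5, so result = 0.5
Checking all 9 assignments confirms none give a value below 0.50.

0.50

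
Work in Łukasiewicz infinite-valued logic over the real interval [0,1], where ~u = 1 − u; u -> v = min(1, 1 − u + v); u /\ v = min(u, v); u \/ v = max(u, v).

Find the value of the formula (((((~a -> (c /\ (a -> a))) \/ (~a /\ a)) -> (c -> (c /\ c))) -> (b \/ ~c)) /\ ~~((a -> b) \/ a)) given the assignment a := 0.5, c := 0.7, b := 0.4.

0.40

~a: Łukasiewicz ¬ gives 1 − 0.5 = 0.5
(a -> a): min(1, 1 − 0.5 + 0.5) = 1
(c /\ (a -> a)) = min(0.7, 1) = 0.7
(~a -> (c /\ (a -> a))): min(1, 1 − 0.5 + 0.7) = 1
~a: Łukasiewicz ¬ gives 1 − 0.5 = 0.5
(~a /\ a) = min(0.5, 0.5) = 0.5
((~a -> (c /\ (a -> a))) \/ (~a /\ a)) = max(1, 0.5) = 1
(c /\ c) = min(0.7, 0.7) = 0.7
(c -> (c /\ c)): min(1, 1 − 0.7 + 0.7) = 1
(((~a -> (c /\ (a -> a))) \/ (~a /\ a)) -> (c -> (c /\ c))): min(1, 1 − 1 + 1) = 1
~c: Łukasiewicz ¬ gives 1 − 0.7 = 0.3
(b \/ ~c) = max(0.4, 0.3) = 0.4
((((~a -> (c /\ (a -> a))) \/ (~a /\ a)) -> (c -> (c /\ c))) -> (b \/ ~c)): min(1, 1 − 1 + 0.4) = 0.4
(a -> b): min(1, 1 − 0.5 + 0.4) = 0.9
((a -> b) \/ a) = max(0.9, 0.5) = 0.9
~((a -> b) \/ a): Łukasiewicz ¬ gives 1 − 0.9 = 0.1
~~((a -> b) \/ a): Łukasiewicz ¬ gives 1 − 0.1 = 0.9
(((((~a -> (c /\ (a -> a))) \/ (~a /\ a)) -> (c -> (c /\ c))) -> (b \/ ~c)) /\ ~~((a -> b) \/ a)) = min(0.4, 0.9) = 0.4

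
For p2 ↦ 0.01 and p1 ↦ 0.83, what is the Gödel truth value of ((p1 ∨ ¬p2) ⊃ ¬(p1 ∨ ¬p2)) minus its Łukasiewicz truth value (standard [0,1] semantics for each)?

Gödel evaluation:
  ¬p2: Gödel ¬ of 0.01 = 0 (operand ≠ 0)
  (p1 ∨ ¬p2) = max(0.83, 0) = 0.83
  ¬p2: Gödel ¬ of 0.01 = 0 (operand ≠ 0)
  (p1 ∨ ¬p2) = max(0.83, 0) = 0.83
  ¬(p1 ∨ ¬p2): Gödel ¬ of 0.83 = 0 (operand ≠ 0)
  ((p1 ∨ ¬p2) ⊃ ¬(p1 ∨ ¬p2)): 0.83 > 0, so result = 0
  Gödel value = 0
Łukasiewicz evaluation:
  ¬p2: Łukasiewicz ¬ gives 1 − 0.01 = 0.99
  (p1 ∨ ¬p2) = max(0.83, 0.99) = 0.99
  ¬p2: Łukasiewicz ¬ gives 1 − 0.01 = 0.99
  (p1 ∨ ¬p2) = max(0.83, 0.99) = 0.99
  ¬(p1 ∨ ¬p2): Łukasiewicz ¬ gives 1 − 0.99 = 0.01
  ((p1 ∨ ¬p2) ⊃ ¬(p1 ∨ ¬p2)): min(1, 1 − 0.99 + 0.01) = 0.02
  Łukasiewicz value = 0.02
Difference: 0 − 0.02 = -0.02

-0.02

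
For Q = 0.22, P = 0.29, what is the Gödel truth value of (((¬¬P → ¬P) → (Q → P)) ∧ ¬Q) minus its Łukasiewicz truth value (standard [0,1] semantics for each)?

-0.78

Gödel evaluation:
  ¬P: Gödel ¬ of 0.29 = 0 (operand ≠ 0)
  ¬¬P: Gödel ¬ of 0 = 1 (operand is 0)
  ¬P: Gödel ¬ of 0.29 = 0 (operand ≠ 0)
  (¬¬P → ¬P): 1 > 0, so result = 0
  (Q → P): 0.22 ≤ 0.29, so result = 1
  ((¬¬P → ¬P) → (Q → P)): 0 ≤ 1, so result = 1
  ¬Q: Gödel ¬ of 0.22 = 0 (operand ≠ 0)
  (((¬¬P → ¬P) → (Q → P)) ∧ ¬Q) = min(1, 0) = 0
  Gödel value = 0
Łukasiewicz evaluation:
  ¬P: Łukasiewicz ¬ gives 1 − 0.29 = 0.71
  ¬¬P: Łukasiewicz ¬ gives 1 − 0.71 = 0.29
  ¬P: Łukasiewicz ¬ gives 1 − 0.29 = 0.71
  (¬¬P → ¬P): min(1, 1 − 0.29 + 0.71) = 1
  (Q → P): min(1, 1 − 0.22 + 0.29) = 1
  ((¬¬P → ¬P) → (Q → P)): min(1, 1 − 1 + 1) = 1
  ¬Q: Łukasiewicz ¬ gives 1 − 0.22 = 0.78
  (((¬¬P → ¬P) → (Q → P)) ∧ ¬Q) = min(1, 0.78) = 0.78
  Łukasiewicz value = 0.78
Difference: 0 − 0.78 = -0.78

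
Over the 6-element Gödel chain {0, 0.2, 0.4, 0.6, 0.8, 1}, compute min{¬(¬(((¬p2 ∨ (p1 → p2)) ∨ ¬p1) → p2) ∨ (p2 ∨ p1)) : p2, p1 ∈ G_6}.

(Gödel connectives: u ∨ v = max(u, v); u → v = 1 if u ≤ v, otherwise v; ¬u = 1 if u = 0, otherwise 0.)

The minimum is attained at p2 = 0, p1 = 0:
  ¬p2: Gödel ¬ of 0 = 1 (operand is 0)
  (p1 → p2): 0 ≤ 0, so result = 1
  (¬p2 ∨ (p1 → p2)) = max(1, 1) = 1
  ¬p1: Gödel ¬ of 0 = 1 (operand is 0)
  ((¬p2 ∨ (p1 → p2)) ∨ ¬p1) = max(1, 1) = 1
  (((¬p2 ∨ (p1 → p2)) ∨ ¬p1) → p2): 1 > 0, so result = 0
  ¬(((¬p2 ∨ (p1 → p2)) ∨ ¬p1) → p2): Gödel ¬ of 0 = 1 (operand is 0)
  (p2 ∨ p1) = max(0, 0) = 0
  (¬(((¬p2 ∨ (p1 → p2)) ∨ ¬p1) → p2) ∨ (p2 ∨ p1)) = max(1, 0) = 1
  ¬(¬(((¬p2 ∨ (p1 → p2)) ∨ ¬p1) → p2) ∨ (p2 ∨ p1)): Gödel ¬ of 1 = 0 (operand ≠ 0)
Checking all 36 assignments confirms none give a value below 0.00.

0.00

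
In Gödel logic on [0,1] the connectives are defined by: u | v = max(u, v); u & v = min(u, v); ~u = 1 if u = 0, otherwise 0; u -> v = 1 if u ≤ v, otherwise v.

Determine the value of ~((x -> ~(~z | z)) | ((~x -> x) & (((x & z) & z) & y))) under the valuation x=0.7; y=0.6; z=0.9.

~z: Gödel ¬ of 0.9 = 0 (operand ≠ 0)
(~z | z) = max(0, 0.9) = 0.9
~(~z | z): Gödel ¬ of 0.9 = 0 (operand ≠ 0)
(x -> ~(~z | z)): 0.7 > 0, so result = 0
~x: Gödel ¬ of 0.7 = 0 (operand ≠ 0)
(~x -> x): 0 ≤ 0.7, so result = 1
(x & z) = min(0.7, 0.9) = 0.7
((x & z) & z) = min(0.7, 0.9) = 0.7
(((x & z) & z) & y) = min(0.7, 0.6) = 0.6
((~x -> x) & (((x & z) & z) & y)) = min(1, 0.6) = 0.6
((x -> ~(~z | z)) | ((~x -> x) & (((x & z) & z) & y))) = max(0, 0.6) = 0.6
~((x -> ~(~z | z)) | ((~x -> x) & (((x & z) & z) & y))): Gödel ¬ of 0.6 = 0 (operand ≠ 0)

0.00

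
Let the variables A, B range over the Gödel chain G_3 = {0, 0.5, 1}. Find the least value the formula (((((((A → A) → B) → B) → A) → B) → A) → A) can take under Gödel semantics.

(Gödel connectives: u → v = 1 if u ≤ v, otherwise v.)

0.50

The minimum is attained at A = 0.5, B = 0:
  (A → A): 0.5 ≤ 0.5, so result = 1
  ((A → A) → B): 1 > 0, so result = 0
  (((A → A) → B) → B): 0 ≤ 0, so result = 1
  ((((A → A) → B) → B) → A): 1 > 0.5, so result = 0.5
  (((((A → A) → B) → B) → A) → B): 0.5 > 0, so result = 0
  ((((((A → A) → B) → B) → A) → B) → A): 0 ≤ 0.5, so result = 1
  (((((((A → A) → B) → B) → A) → B) → A) → A): 1 > 0.5, so result = 0.5
Checking all 9 assignments confirms none give a value below 0.50.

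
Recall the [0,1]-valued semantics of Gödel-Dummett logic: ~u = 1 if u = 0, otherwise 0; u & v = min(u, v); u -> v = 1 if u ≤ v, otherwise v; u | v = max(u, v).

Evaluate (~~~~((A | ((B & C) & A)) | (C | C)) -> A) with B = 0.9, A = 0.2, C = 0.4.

(B & C) = min(0.9, 0.4) = 0.4
((B & C) & A) = min(0.4, 0.2) = 0.2
(A | ((B & C) & A)) = max(0.2, 0.2) = 0.2
(C | C) = max(0.4, 0.4) = 0.4
((A | ((B & C) & A)) | (C | C)) = max(0.2, 0.4) = 0.4
~((A | ((B & C) & A)) | (C | C)): Gödel ¬ of 0.4 = 0 (operand ≠ 0)
~~((A | ((B & C) & A)) | (C | C)): Gödel ¬ of 0 = 1 (operand is 0)
~~~((A | ((B & C) & A)) | (C | C)): Gödel ¬ of 1 = 0 (operand ≠ 0)
~~~~((A | ((B & C) & A)) | (C | C)): Gödel ¬ of 0 = 1 (operand is 0)
(~~~~((A | ((B & C) & A)) | (C | C)) -> A): 1 > 0.2, so result = 0.2

0.20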